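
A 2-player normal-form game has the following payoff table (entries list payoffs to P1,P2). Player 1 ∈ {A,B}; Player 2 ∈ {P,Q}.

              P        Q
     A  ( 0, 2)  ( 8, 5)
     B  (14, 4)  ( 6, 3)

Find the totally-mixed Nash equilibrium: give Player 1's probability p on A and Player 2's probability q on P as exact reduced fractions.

P1 mixes 1/4 on A; P2 mixes 1/8 on P

P1 indiff ⇒ q·0+(1-q)·8 = q·14+(1-q)·6 ⇒ q(-14) = (1-q)(-2) ⇒ q = 1/8
P2 indiff ⇒ p·2+(1-p)·4 = p·5+(1-p)·3 ⇒ p(-3) = (1-p)(-1) ⇒ p = 1/4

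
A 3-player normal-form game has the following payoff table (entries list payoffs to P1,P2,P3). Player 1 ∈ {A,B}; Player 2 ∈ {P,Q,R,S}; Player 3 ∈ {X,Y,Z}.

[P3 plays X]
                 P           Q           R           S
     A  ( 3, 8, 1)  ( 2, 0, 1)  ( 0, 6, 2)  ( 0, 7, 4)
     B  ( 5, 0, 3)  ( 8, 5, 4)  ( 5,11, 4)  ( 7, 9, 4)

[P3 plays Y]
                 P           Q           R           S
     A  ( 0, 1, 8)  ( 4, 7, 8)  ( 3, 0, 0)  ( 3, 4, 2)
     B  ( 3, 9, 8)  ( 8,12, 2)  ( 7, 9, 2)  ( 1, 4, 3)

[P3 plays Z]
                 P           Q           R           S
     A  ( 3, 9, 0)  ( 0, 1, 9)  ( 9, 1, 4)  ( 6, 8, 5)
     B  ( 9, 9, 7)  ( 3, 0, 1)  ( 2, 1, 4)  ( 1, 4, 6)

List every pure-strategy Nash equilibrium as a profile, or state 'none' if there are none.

(A,P,X): not NE [P1→B gives 5>3; P3→Y gives 8>1]
(A,P,Y): not NE [P1→B gives 3>0; P2→Q gives 7>1]
(A,P,Z): not NE [P1→B gives 9>3; P3→Y gives 8>0]
(A,Q,X): not NE [P1→B gives 8>2; P2→P gives 8>0; P3→Z gives 9>1]
(A,Q,Y): not NE [P1→B gives 8>4; P3→Z gives 9>8]
(A,Q,Z): not NE [P1→B gives 3>0; P2→P gives 9>1]
(A,R,X): not NE [P1→B gives 5>0; P2→P gives 8>6; P3→Z gives 4>2]
(A,R,Y): not NE [P1→B gives 7>3; P2→Q gives 7>0; P3→Z gives 4>0]
(A,R,Z): not NE [P2→P gives 9>1]
(A,S,X): not NE [P1→B gives 7>0; P2→P gives 8>7; P3→Z gives 5>4]
(A,S,Y): not NE [P2→Q gives 7>4; P3→Z gives 5>2]
(A,S,Z): not NE [P2→P gives 9>8]
(B,P,X): not NE [P2→R gives 11>0; P3→Y gives 8>3]
(B,P,Y): not NE [P2→Q gives 12>9]
(B,P,Z): not NE [P3→Y gives 8>7]
(B,Q,X): not NE [P2→R gives 11>5]
(B,Q,Y): not NE [P3→X gives 4>2]
(B,Q,Z): not NE [P2→P gives 9>0; P3→X gives 4>1]
(B,R,X): NE
(B,R,Y): not NE [P2→Q gives 12>9; P3→Z gives 4>2]
(B,R,Z): not NE [P1→A gives 9>2; P2→P gives 9>1]
(B,S,X): not NE [P2→R gives 11>9; P3→Z gives 6>4]
(B,S,Y): not NE [P1→A gives 3>1; P2→Q gives 12>4; P3→Z gives 6>3]
(B,S,Z): not NE [P1→A gives 6>1; P2→P gives 9>4]

NE set: (B,R,X)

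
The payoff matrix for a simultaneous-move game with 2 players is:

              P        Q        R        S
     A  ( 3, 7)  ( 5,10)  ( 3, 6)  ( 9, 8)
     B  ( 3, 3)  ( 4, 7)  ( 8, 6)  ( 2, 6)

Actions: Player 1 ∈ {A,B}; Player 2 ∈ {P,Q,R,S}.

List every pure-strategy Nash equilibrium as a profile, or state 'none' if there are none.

(A,P): not NE [P2→Q gives 10>7]
(A,Q): NE
(A,R): not NE [P1→B gives 8>3; P2→Q gives 10>6]
(A,S): not NE [P2→Q gives 10>8]
(B,P): not NE [P2→Q gives 7>3]
(B,Q): not NE [P1→A gives 5>4]
(B,R): not NE [P2→Q gives 7>6]
(B,S): not NE [P1→A gives 9>2; P2→Q gives 7>6]

Nash profiles: (A,Q)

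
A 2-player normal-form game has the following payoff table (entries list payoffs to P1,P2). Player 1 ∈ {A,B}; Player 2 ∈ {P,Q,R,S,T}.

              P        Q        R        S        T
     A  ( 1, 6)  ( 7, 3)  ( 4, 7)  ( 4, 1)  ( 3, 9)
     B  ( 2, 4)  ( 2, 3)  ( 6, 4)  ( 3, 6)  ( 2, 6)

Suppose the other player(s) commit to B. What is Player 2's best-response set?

BR_2 = {S,T}

u_2(P vs B) = 4
u_2(Q vs B) = 3
u_2(R vs B) = 4
u_2(S vs B) = 6
u_2(T vs B) = 6
max payoff 6 at {S,T}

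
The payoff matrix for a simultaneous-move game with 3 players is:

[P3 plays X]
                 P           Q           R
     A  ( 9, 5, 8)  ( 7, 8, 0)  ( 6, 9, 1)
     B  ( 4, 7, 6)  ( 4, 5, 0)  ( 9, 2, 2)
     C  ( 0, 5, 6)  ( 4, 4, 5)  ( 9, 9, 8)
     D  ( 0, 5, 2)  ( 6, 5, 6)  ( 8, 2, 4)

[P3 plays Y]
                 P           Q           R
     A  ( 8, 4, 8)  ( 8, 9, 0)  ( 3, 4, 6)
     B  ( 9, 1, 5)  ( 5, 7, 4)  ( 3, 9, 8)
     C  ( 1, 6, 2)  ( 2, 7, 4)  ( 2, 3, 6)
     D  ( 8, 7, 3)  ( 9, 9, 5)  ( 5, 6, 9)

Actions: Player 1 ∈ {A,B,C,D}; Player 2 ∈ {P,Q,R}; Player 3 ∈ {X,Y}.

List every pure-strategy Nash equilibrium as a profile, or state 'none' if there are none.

PSNE = {(C,R,X)}

(A,P,X): not NE [P2→R gives 9>5]
(A,P,Y): not NE [P1→B gives 9>8; P2→Q gives 9>4]
(A,Q,X): not NE [P2→R gives 9>8]
(A,Q,Y): not NE [P1→D gives 9>8]
(A,R,X): not NE [P1→C gives 9>6; P3→Y gives 6>1]
(A,R,Y): not NE [P1→D gives 5>3; P2→Q gives 9>4]
(B,P,X): not NE [P1→A gives 9>4]
(B,P,Y): not NE [P2→R gives 9>1; P3→X gives 6>5]
(B,Q,X): not NE [P1→A gives 7>4; P2→P gives 7>5; P3→Y gives 4>0]
(B,Q,Y): not NE [P1→D gives 9>5; P2→R gives 9>7]
(B,R,X): not NE [P2→P gives 7>2; P3→Y gives 8>2]
(B,R,Y): not NE [P1→D gives 5>3]
(C,P,X): not NE [P1→A gives 9>0; P2→R gives 9>5]
(C,P,Y): not NE [P1→B gives 9>1; P2→Q gives 7>6; P3→X gives 6>2]
(C,Q,X): not NE [P1→A gives 7>4; P2→R gives 9>4]
(C,Q,Y): not NE [P1→D gives 9>2; P3→X gives 5>4]
(C,R,X): NE
(C,R,Y): not NE [P1→D gives 5>2; P2→Q gives 7>3; P3→X gives 8>6]
(D,P,X): not NE [P1→A gives 9>0; P3→Y gives 3>2]
(D,P,Y): not NE [P1→B gives 9>8; P2→Q gives 9>7]
(D,Q,X): not NE [P1→A gives 7>6]
(D,Q,Y): not NE [P3→X gives 6>5]
(D,R,X): not NE [P1→C gives 9>8; P2→Q gives 5>2; P3→Y gives 9>4]
(D,R,Y): not NE [P2→Q gives 9>6]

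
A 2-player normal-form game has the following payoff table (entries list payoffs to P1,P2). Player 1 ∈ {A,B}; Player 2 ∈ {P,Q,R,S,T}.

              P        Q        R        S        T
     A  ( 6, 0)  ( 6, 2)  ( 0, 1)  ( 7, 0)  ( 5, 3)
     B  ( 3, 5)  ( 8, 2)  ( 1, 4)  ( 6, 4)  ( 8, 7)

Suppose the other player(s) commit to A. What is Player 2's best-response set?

u_2(P vs A) = 0
u_2(Q vs A) = 2
u_2(R vs A) = 1
u_2(S vs A) = 0
u_2(T vs A) = 3
max payoff 3 at {T}

argmax u_2 = {T}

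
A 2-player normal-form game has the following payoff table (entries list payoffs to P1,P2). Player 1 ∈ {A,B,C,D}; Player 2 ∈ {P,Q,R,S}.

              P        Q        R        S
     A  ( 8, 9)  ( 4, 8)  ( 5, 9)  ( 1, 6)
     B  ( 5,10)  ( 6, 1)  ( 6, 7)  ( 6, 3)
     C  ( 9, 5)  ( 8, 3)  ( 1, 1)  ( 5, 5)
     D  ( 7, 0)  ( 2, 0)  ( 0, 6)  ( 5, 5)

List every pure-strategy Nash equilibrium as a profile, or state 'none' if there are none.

PSNE = {(C,P)}

(A,P): not NE [P1→C gives 9>8]
(A,Q): not NE [P1→C gives 8>4; P2→R gives 9>8]
(A,R): not NE [P1→B gives 6>5]
(A,S): not NE [P1→B gives 6>1; P2→R gives 9>6]
(B,P): not NE [P1→C gives 9>5]
(B,Q): not NE [P1→C gives 8>6; P2→P gives 10>1]
(B,R): not NE [P2→P gives 10>7]
(B,S): not NE [P2→P gives 10>3]
(C,P): NE
(C,Q): not NE [P2→S gives 5>3]
(C,R): not NE [P1→B gives 6>1; P2→S gives 5>1]
(C,S): not NE [P1→B gives 6>5]
(D,P): not NE [P1→C gives 9>7; P2→R gives 6>0]
(D,Q): not NE [P1→C gives 8>2; P2→R gives 6>0]
(D,R): not NE [P1→B gives 6>0]
(D,S): not NE [P1→B gives 6>5; P2→R gives 6>5]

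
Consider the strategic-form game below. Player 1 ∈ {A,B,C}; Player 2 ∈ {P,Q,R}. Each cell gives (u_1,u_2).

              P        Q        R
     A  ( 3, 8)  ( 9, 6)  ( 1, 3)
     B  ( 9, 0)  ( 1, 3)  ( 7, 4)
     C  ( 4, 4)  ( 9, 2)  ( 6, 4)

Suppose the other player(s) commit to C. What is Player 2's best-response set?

u_2(P vs C) = 4
u_2(Q vs C) = 2
u_2(R vs C) = 4
max payoff 4 at {P,R}

argmax u_2 = {P,R}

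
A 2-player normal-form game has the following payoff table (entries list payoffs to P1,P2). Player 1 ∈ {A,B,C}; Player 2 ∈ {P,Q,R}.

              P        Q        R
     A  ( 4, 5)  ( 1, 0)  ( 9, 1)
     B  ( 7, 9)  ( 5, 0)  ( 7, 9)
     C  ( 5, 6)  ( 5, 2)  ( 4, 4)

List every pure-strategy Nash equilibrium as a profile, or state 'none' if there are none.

NE set: (B,P)

(A,P): not NE [P1→B gives 7>4]
(A,Q): not NE [P1→C gives 5>1; P2→P gives 5>0]
(A,R): not NE [P2→P gives 5>1]
(B,P): NE
(B,Q): not NE [P2→R gives 9>0]
(B,R): not NE [P1→A gives 9>7]
(C,P): not NE [P1→B gives 7>5]
(C,Q): not NE [P2→P gives 6>2]
(C,R): not NE [P1→A gives 9>4; P2→P gives 6>4]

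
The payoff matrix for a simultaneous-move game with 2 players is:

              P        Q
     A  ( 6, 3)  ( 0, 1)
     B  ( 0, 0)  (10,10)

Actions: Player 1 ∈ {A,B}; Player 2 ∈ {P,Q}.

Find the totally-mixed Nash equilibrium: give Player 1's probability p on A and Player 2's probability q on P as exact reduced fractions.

(p,q) = (5/6, 5/8)

P1 indiff ⇒ q·6+(1-q)·0 = q·0+(1-q)·10 ⇒ q(6) = (1-q)(10) ⇒ q = 5/8
P2 indiff ⇒ p·3+(1-p)·0 = p·1+(1-p)·10 ⇒ p(2) = (1-p)(10) ⇒ p = 5/6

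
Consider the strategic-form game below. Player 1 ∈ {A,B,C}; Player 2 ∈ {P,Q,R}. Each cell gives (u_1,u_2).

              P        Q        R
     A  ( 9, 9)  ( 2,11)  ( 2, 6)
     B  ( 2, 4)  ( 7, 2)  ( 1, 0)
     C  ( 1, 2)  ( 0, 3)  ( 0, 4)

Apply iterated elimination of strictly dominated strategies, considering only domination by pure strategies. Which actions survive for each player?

IESDS → P1:{A,B} P2:{P,Q}

P1 drop C (A beats it: P:9>1 Q:2>0 R:2>0)
P2 drop R (P beats it: A:9>6 B:4>0)
P1→{A,B} P2→{P,Q}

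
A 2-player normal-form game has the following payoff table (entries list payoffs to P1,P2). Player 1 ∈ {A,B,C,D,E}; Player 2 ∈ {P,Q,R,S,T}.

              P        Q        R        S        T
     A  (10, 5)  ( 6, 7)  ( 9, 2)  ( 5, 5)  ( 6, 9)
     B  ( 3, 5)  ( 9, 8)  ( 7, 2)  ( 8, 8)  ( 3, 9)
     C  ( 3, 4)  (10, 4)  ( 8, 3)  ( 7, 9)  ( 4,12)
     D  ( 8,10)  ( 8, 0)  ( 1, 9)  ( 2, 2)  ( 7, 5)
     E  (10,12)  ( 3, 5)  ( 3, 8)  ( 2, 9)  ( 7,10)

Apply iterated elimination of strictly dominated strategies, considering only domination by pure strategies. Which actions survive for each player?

Remaining: P1:{A,D,E} P2:{P,T}

P2 drop Q (T beats it: A:9>7 B:9>8 C:12>4 D:5>0 E:10>5)
P2 drop R (P beats it: A:5>2 B:5>2 C:4>3 D:10>9 E:12>8)
P2 drop S (T beats it: A:9>5 B:9>8 C:12>9 D:5>2 E:10>9)
P1 drop B (A beats it: P:10>3 T:6>3)
P1 drop C (A beats it: P:10>3 T:6>4)
P1→{A,D,E} P2→{P,T}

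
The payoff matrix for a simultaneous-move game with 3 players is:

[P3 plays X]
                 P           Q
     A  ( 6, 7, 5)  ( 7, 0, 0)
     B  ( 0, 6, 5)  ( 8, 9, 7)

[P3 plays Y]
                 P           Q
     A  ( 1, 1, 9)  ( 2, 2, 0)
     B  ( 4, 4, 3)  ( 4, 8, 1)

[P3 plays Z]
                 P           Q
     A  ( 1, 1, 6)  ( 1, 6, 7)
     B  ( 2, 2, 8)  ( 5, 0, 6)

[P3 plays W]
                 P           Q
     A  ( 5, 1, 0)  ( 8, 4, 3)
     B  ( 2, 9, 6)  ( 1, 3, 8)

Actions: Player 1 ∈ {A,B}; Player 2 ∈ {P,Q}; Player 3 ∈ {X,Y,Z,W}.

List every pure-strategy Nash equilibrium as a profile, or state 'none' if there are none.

(A,P,X): not NE [P3→Y gives 9>5]
(A,P,Y): not NE [P1→B gives 4>1; P2→Q gives 2>1]
(A,P,Z): not NE [P1→B gives 2>1; P2→Q gives 6>1; P3→Y gives 9>6]
(A,P,W): not NE [P2→Q gives 4>1; P3→Y gives 9>0]
(A,Q,X): not NE [P1→B gives 8>7; P2→P gives 7>0; P3→Z gives 7>0]
(A,Q,Y): not NE [P1→B gives 4>2; P3→Z gives 7>0]
(A,Q,Z): not NE [P1→B gives 5>1]
(A,Q,W): not NE [P3→Z gives 7>3]
(B,P,X): not NE [P1→A gives 6>0; P2→Q gives 9>6; P3→Z gives 8>5]
(B,P,Y): not NE [P2→Q gives 8>4; P3→Z gives 8>3]
(B,P,Z): NE
(B,P,W): not NE [P1→A gives 5>2; P3→Z gives 8>6]
(B,Q,X): not NE [P3→W gives 8>7]
(B,Q,Y): not NE [P3→W gives 8>1]
(B,Q,Z): not NE [P2→P gives 2>0; P3→W gives 8>6]
(B,Q,W): not NE [P1→A gives 8>1; P2→P gives 9>3]

NE set: (B,P,Z)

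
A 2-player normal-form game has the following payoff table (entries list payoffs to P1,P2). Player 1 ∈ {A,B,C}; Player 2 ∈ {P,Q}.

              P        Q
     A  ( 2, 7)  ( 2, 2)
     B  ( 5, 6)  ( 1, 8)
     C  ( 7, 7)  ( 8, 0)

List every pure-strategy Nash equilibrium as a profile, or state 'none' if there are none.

(A,P): not NE [P1→C gives 7>2]
(A,Q): not NE [P1→C gives 8>2; P2→P gives 7>2]
(B,P): not NE [P1→C gives 7>5; P2→Q gives 8>6]
(B,Q): not NE [P1→C gives 8>1]
(C,P): NE
(C,Q): not NE [P2→P gives 7>0]

NE set: (C,P)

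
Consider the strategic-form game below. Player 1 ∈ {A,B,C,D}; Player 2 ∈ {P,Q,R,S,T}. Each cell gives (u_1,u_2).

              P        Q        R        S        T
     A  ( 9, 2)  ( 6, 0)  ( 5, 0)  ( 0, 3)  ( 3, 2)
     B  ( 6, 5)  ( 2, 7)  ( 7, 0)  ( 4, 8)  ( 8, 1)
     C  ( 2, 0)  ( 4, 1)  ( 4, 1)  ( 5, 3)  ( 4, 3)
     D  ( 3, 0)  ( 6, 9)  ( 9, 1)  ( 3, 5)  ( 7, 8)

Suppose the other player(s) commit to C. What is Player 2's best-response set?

BR_2 = {S,T}

u_2(P vs C) = 0
u_2(Q vs C) = 1
u_2(R vs C) = 1
u_2(S vs C) = 3
u_2(T vs C) = 3
max payoff 3 at {S,T}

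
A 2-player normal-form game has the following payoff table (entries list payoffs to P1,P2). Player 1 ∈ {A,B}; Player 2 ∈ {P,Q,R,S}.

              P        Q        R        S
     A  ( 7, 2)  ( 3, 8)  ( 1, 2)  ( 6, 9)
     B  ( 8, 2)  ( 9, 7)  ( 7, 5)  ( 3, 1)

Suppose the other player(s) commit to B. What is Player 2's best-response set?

BR_2 = {Q}

u_2(P vs B) = 2
u_2(Q vs B) = 7
u_2(R vs B) = 5
u_2(S vs B) = 1
max payoff 7 at {Q}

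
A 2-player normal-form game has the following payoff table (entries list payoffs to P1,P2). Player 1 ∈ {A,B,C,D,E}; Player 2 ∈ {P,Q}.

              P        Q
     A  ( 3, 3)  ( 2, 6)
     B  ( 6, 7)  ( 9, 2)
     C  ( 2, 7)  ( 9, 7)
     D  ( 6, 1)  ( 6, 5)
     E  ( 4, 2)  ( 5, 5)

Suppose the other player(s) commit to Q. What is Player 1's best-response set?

u_1(A vs Q) = 2
u_1(B vs Q) = 9
u_1(C vs Q) = 9
u_1(D vs Q) = 6
u_1(E vs Q) = 5
max payoff 9 at {B,C}

P1 best: {B,C}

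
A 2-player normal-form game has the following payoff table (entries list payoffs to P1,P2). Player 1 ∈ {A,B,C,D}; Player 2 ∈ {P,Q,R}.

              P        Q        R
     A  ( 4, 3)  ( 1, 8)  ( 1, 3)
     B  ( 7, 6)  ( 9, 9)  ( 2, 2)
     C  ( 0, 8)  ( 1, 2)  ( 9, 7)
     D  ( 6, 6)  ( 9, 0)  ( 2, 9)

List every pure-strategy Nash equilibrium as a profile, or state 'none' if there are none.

(A,P): not NE [P1→B gives 7>4; P2→Q gives 8>3]
(A,Q): not NE [P1→D gives 9>1]
(A,R): not NE [P1→C gives 9>1; P2→Q gives 8>3]
(B,P): not NE [P2→Q gives 9>6]
(B,Q): NE
(B,R): not NE [P1→C gives 9>2; P2→Q gives 9>2]
(C,P): not NE [P1→B gives 7>0]
(C,Q): not NE [P1→D gives 9>1; P2→P gives 8>2]
(C,R): not NE [P2→P gives 8>7]
(D,P): not NE [P1→B gives 7>6; P2→R gives 9>6]
(D,Q): not NE [P2→R gives 9>0]
(D,R): not NE [P1→C gives 9>2]

PSNE = {(B,Q)}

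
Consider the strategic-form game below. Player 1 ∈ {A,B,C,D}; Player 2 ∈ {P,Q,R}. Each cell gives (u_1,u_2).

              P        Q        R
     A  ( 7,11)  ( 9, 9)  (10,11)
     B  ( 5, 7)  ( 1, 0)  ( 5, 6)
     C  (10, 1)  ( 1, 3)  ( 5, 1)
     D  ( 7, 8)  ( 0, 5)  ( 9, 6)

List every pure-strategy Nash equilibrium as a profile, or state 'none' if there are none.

(A,P): not NE [P1→C gives 10>7]
(A,Q): not NE [P2→R gives 11>9]
(A,R): NE
(B,P): not NE [P1→C gives 10>5]
(B,Q): not NE [P1→A gives 9>1; P2→P gives 7>0]
(B,R): not NE [P1→A gives 10>5; P2→P gives 7>6]
(C,P): not NE [P2→Q gives 3>1]
(C,Q): not NE [P1→A gives 9>1]
(C,R): not NE [P1→A gives 10>5; P2→Q gives 3>1]
(D,P): not NE [P1→C gives 10>7]
(D,Q): not NE [P1→A gives 9>0; P2→P gives 8>5]
(D,R): not NE [P1→A gives 10>9; P2→P gives 8>6]

NE set: (A,R)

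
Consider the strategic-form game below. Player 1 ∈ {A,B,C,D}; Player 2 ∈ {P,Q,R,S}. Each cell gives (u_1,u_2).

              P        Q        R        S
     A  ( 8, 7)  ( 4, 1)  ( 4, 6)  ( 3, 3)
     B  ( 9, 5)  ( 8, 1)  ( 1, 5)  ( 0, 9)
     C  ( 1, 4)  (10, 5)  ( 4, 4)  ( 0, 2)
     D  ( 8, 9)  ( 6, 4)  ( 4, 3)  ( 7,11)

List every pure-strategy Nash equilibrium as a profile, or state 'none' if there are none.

(A,P): not NE [P1→B gives 9>8]
(A,Q): not NE [P1→C gives 10>4; P2→P gives 7>1]
(A,R): not NE [P2→P gives 7>6]
(A,S): not NE [P1→D gives 7>3; P2→P gives 7>3]
(B,P): not NE [P2→S gives 9>5]
(B,Q): not NE [P1→C gives 10>8; P2→S gives 9>1]
(B,R): not NE [P1→D gives 4>1; P2→S gives 9>5]
(B,S): not NE [P1→D gives 7>0]
(C,P): not NE [P1→B gives 9>1; P2→Q gives 5>4]
(C,Q): NE
(C,R): not NE [P2→Q gives 5>4]
(C,S): not NE [P1→D gives 7>0; P2→Q gives 5>2]
(D,P): not NE [P1→B gives 9>8; P2→S gives 11>9]
(D,Q): not NE [P1→C gives 10>6; P2→S gives 11>4]
(D,R): not NE [P2→S gives 11>3]
(D,S): NE

PSNE = {(C,Q), (D,S)}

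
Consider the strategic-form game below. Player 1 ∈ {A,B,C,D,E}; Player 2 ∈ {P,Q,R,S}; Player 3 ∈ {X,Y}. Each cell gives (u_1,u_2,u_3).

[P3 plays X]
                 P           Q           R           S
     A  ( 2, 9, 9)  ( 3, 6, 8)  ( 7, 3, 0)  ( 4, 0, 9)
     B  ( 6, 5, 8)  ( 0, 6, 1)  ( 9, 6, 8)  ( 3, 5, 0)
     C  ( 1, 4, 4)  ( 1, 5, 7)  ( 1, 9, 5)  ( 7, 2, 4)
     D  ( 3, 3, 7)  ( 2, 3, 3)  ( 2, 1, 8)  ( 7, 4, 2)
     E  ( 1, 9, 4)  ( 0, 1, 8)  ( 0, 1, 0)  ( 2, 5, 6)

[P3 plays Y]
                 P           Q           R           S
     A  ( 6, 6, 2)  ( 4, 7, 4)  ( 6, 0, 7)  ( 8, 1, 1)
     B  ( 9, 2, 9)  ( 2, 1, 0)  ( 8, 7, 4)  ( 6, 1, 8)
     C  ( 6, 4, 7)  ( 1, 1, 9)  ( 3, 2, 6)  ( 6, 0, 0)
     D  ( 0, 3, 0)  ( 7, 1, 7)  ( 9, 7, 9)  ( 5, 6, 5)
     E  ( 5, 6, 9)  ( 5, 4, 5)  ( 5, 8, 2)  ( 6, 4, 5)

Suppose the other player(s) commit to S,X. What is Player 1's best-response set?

u_1(A vs S,X) = 4
u_1(B vs S,X) = 3
u_1(C vs S,X) = 7
u_1(D vs S,X) = 7
u_1(E vs S,X) = 2
max payoff 7 at {C,D}

BR_1 = {C,D}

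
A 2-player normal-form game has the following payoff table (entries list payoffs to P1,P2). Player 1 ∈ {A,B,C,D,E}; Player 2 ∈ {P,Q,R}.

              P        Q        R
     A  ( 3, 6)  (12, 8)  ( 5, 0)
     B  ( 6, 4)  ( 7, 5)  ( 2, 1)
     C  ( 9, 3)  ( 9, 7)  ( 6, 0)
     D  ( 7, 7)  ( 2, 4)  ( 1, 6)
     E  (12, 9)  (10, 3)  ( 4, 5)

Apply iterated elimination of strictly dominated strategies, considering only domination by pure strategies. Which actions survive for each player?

P1 drop B (C beats it: P:9>6 Q:9>7 R:6>2)
P1 drop D (C beats it: P:9>7 Q:9>2 R:6>1)
P2 drop R (P beats it: A:6>0 C:3>0 E:9>5)
P1 drop C (E beats it: P:12>9 Q:10>9)
P1→{A,E} P2→{P,Q}

Survivors P1:{A,E} P2:{P,Q}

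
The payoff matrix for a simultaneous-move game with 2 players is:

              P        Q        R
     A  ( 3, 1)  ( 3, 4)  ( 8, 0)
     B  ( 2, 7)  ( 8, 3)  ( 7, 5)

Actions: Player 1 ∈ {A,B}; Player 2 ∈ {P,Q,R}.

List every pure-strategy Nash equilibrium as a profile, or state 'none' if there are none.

No pure NE.

(A,P): not NE [P2→Q gives 4>1]
(A,Q): not NE [P1→B gives 8>3]
(A,R): not NE [P2→Q gives 4>0]
(B,P): not NE [P1→A gives 3>2]
(B,Q): not NE [P2→P gives 7>3]
(B,R): not NE [P1→A gives 8>7; P2→P gives 7>5]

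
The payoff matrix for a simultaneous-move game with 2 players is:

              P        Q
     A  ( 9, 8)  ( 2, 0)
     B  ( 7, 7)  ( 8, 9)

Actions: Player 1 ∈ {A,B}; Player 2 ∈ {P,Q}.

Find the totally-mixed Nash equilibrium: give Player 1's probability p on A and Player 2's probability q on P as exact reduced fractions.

P1 indiff ⇒ q·9+(1-q)·2 = q·7+(1-q)·8 ⇒ q(2) = (1-q)(6) ⇒ q = 3/4
P2 indiff ⇒ p·8+(1-p)·7 = p·0+(1-p)·9 ⇒ p(8) = (1-p)(2) ⇒ p = 1/5

p=1/5, q=3/4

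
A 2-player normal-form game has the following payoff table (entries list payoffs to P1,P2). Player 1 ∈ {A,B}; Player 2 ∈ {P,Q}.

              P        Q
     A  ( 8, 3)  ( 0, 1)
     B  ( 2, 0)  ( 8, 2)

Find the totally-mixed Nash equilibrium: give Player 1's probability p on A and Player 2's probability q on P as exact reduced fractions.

(p,q) = (1/2, 4/7)

P1 indiff ⇒ q·8+(1-q)·0 = q·2+(1-q)·8 ⇒ q(6) = (1-q)(8) ⇒ q = 4/7
P2 indiff ⇒ p·3+(1-p)·0 = p·1+(1-p)·2 ⇒ p(2) = (1-p)(2) ⇒ p = 1/2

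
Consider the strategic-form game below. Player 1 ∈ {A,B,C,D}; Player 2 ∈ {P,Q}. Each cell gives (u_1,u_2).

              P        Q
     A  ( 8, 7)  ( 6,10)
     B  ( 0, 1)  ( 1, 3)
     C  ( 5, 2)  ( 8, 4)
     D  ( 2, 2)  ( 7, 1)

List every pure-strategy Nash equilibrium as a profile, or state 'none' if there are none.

Nash profiles: (C,Q)

(A,P): not NE [P2→Q gives 10>7]
(A,Q): not NE [P1→C gives 8>6]
(B,P): not NE [P1→A gives 8>0; P2→Q gives 3>1]
(B,Q): not NE [P1→C gives 8>1]
(C,P): not NE [P1→A gives 8>5; P2→Q gives 4>2]
(C,Q): NE
(D,P): not NE [P1→A gives 8>2]
(D,Q): not NE [P1→C gives 8>7; P2→P gives 2>1]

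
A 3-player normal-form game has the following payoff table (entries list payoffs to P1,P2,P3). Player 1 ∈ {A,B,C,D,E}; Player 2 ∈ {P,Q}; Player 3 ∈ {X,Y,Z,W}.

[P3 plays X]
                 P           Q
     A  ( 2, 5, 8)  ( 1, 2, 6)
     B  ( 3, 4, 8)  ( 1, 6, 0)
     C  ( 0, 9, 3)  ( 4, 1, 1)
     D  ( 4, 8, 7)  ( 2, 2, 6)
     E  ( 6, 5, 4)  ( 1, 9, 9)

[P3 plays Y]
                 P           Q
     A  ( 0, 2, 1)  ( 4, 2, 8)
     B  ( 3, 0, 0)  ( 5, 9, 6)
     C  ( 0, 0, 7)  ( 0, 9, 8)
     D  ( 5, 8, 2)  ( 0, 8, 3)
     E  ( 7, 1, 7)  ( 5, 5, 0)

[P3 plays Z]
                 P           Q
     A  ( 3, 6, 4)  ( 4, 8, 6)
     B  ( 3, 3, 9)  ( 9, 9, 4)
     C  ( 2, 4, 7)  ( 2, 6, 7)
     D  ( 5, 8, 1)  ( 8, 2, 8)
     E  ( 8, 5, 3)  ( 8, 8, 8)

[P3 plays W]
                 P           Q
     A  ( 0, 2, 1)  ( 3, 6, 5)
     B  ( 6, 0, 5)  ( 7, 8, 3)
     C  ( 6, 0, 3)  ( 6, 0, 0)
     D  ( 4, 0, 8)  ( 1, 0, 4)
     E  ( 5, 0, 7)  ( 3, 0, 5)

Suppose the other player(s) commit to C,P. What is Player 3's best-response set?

u_3(X vs C,P) = 3
u_3(Y vs C,P) = 7
u_3(Z vs C,P) = 7
u_3(W vs C,P) = 3
max payoff 7 at {Y,Z}

argmax u_3 = {Y,Z}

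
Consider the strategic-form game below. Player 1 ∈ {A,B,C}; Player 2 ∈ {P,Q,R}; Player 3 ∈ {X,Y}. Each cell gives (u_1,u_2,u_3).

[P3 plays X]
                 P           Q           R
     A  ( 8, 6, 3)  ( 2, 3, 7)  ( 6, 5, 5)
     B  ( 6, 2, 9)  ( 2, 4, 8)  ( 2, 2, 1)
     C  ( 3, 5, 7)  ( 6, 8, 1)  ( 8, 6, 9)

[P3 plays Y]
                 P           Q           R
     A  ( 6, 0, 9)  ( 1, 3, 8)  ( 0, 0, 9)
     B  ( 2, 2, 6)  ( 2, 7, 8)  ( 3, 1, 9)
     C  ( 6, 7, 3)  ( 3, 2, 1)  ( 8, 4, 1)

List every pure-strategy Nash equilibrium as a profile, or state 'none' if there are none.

PSNE = {(C,Q,X)}

(A,P,X): not NE [P3→Y gives 9>3]
(A,P,Y): not NE [P2→Q gives 3>0]
(A,Q,X): not NE [P1→C gives 6>2; P2→P gives 6>3; P3→Y gives 8>7]
(A,Q,Y): not NE [P1→C gives 3>1]
(A,R,X): not NE [P1→C gives 8>6; P2→P gives 6>5; P3→Y gives 9>5]
(A,R,Y): not NE [P1→C gives 8>0; P2→Q gives 3>0]
(B,P,X): not NE [P1→A gives 8>6; P2→Q gives 4>2]
(B,P,Y): not NE [P1→C gives 6>2; P2→Q gives 7>2; P3→X gives 9>6]
(B,Q,X): not NE [P1→C gives 6>2]
(B,Q,Y): not NE [P1→C gives 3>2]
(B,R,X): not NE [P1→C gives 8>2; P2→Q gives 4>2; P3→Y gives 9>1]
(B,R,Y): not NE [P1→C gives 8>3; P2→Q gives 7>1]
(C,P,X): not NE [P1→A gives 8>3; P2→Q gives 8>5]
(C,P,Y): not NE [P3→X gives 7>3]
(C,Q,X): NE
(C,Q,Y): not NE [P2→P gives 7>2]
(C,R,X): not NE [P2→Q gives 8>6]
(C,R,Y): not NE [P2→P gives 7>4; P3→X gives 9>1]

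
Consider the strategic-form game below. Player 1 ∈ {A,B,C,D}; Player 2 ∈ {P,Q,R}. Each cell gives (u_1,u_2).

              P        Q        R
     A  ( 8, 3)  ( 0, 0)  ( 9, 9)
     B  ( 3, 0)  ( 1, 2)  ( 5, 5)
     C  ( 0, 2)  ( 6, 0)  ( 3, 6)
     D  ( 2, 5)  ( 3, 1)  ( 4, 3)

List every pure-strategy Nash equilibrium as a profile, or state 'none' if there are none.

Nash profiles: (A,R)

(A,P): not NE [P2→R gives 9>3]
(A,Q): not NE [P1→C gives 6>0; P2→R gives 9>0]
(A,R): NE
(B,P): not NE [P1→A gives 8>3; P2→R gives 5>0]
(B,Q): not NE [P1→C gives 6>1; P2→R gives 5>2]
(B,R): not NE [P1→A gives 9>5]
(C,P): not NE [P1→A gives 8>0; P2→R gives 6>2]
(C,Q): not NE [P2→R gives 6>0]
(C,R): not NE [P1→A gives 9>3]
(D,P): not NE [P1→A gives 8>2]
(D,Q): not NE [P1→C gives 6>3; P2→P gives 5>1]
(D,R): not NE [P1→A gives 9>4; P2→P gives 5>3]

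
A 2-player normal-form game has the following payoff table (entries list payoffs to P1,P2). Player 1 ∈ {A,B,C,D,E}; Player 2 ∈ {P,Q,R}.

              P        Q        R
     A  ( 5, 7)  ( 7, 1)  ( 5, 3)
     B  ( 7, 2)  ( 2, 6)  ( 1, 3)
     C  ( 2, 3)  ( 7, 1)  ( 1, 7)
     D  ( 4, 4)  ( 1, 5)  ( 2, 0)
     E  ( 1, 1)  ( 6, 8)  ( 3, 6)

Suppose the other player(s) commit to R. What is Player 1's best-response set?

argmax u_1 = {A}

u_1(A vs R) = 5
u_1(B vs R) = 1
u_1(C vs R) = 1
u_1(D vs R) = 2
u_1(E vs R) = 3
max payoff 5 at {A}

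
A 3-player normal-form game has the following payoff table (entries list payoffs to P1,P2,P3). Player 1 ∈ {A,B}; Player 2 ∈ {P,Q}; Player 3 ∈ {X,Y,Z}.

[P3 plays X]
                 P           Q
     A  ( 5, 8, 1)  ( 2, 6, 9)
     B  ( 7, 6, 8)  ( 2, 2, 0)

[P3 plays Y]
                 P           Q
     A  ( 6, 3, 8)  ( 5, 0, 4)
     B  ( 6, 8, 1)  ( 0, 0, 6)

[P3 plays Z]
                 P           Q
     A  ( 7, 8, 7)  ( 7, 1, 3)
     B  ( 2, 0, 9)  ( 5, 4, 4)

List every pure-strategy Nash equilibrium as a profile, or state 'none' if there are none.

Nash profiles: (A,P,Y)

(A,P,X): not NE [P1→B gives 7>5; P3→Y gives 8>1]
(A,P,Y): NE
(A,P,Z): not NE [P3→Y gives 8>7]
(A,Q,X): not NE [P2→P gives 8>6]
(A,Q,Y): not NE [P2→P gives 3>0; P3→X gives 9>4]
(A,Q,Z): not NE [P2→P gives 8>1; P3→X gives 9>3]
(B,P,X): not NE [P3→Z gives 9>8]
(B,P,Y): not NE [P3→Z gives 9>1]
(B,P,Z): not NE [P1→A gives 7>2; P2→Q gives 4>0]
(B,Q,X): not NE [P2→P gives 6>2; P3→Y gives 6>0]
(B,Q,Y): not NE [P1→A gives 5>0; P2→P gives 8>0]
(B,Q,Z): not NE [P1→A gives 7>5; P3→Y gives 6>4]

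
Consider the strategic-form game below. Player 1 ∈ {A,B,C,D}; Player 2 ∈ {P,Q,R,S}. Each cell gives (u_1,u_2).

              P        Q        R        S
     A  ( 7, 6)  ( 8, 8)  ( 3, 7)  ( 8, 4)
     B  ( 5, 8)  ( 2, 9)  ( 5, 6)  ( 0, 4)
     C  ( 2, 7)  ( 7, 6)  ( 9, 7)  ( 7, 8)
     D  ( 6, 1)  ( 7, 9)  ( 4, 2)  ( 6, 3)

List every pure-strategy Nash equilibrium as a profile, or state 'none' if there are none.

(A,P): not NE [P2→Q gives 8>6]
(A,Q): NE
(A,R): not NE [P1→C gives 9>3; P2→Q gives 8>7]
(A,S): not NE [P2→Q gives 8>4]
(B,P): not NE [P1→A gives 7>5; P2→Q gives 9>8]
(B,Q): not NE [P1→A gives 8>2]
(B,R): not NE [P1→C gives 9>5; P2→Q gives 9>6]
(B,S): not NE [P1→A gives 8>0; P2→Q gives 9>4]
(C,P): not NE [P1→A gives 7>2; P2→S gives 8>7]
(C,Q): not NE [P1→A gives 8>7; P2→S gives 8>6]
(C,R): not NE [P2→S gives 8>7]
(C,S): not NE [P1→A gives 8>7]
(D,P): not NE [P1→A gives 7>6; P2→Q gives 9>1]
(D,Q): not NE [P1→A gives 8>7]
(D,R): not NE [P1→C gives 9>4; P2→Q gives 9>2]
(D,S): not NE [P1→A gives 8>6; P2→Q gives 9>3]

PSNE = {(A,Q)}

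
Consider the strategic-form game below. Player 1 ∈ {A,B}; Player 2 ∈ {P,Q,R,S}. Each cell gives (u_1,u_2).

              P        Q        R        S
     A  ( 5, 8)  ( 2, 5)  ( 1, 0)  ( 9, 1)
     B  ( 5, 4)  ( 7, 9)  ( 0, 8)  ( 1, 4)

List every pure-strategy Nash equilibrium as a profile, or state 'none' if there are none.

NE set: (A,P), (B,Q)

(A,P): NE
(A,Q): not NE [P1→B gives 7>2; P2→P gives 8>5]
(A,R): not NE [P2→P gives 8>0]
(A,S): not NE [P2→P gives 8>1]
(B,P): not NE [P2→Q gives 9>4]
(B,Q): NE
(B,R): not NE [P1→A gives 1>0; P2→Q gives 9>8]
(B,S): not NE [P1→A gives 9>1; P2→Q gives 9>4]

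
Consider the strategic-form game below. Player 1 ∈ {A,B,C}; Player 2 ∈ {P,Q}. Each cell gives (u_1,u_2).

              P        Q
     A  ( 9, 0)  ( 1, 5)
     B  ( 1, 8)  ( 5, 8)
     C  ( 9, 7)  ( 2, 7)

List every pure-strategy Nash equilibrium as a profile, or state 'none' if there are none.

(A,P): not NE [P2→Q gives 5>0]
(A,Q): not NE [P1→B gives 5>1]
(B,P): not NE [P1→C gives 9>1]
(B,Q): NE
(C,P): NE
(C,Q): not NE [P1→B gives 5>2]

NE set: (B,Q), (C,P)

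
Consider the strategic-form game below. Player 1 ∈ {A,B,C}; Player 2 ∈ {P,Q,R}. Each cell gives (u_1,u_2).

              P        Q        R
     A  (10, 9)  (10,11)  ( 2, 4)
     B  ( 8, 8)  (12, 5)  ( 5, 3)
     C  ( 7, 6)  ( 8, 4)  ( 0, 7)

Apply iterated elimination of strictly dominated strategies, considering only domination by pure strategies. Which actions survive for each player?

P1 drop C (A beats it: P:10>7 Q:10>8 R:2>0)
P2 drop R (P beats it: A:9>4 B:8>3)
P1→{A,B} P2→{P,Q}

IESDS → P1:{A,B} P2:{P,Q}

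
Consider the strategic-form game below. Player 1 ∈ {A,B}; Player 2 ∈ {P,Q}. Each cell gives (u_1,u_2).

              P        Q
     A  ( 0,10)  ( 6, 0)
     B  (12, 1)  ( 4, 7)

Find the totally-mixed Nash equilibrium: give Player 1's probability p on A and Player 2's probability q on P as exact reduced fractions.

P1 indiff ⇒ q·0+(1-q)·6 = q·12+(1-q)·4 ⇒ q(-12) = (1-q)(-2) ⇒ q = 1/7
P2 indiff ⇒ p·10+(1-p)·1 = p·0+(1-p)·7 ⇒ p(10) = (1-p)(6) ⇒ p = 3/8

P1 mixes 3/8 on A; P2 mixes 1/7 on P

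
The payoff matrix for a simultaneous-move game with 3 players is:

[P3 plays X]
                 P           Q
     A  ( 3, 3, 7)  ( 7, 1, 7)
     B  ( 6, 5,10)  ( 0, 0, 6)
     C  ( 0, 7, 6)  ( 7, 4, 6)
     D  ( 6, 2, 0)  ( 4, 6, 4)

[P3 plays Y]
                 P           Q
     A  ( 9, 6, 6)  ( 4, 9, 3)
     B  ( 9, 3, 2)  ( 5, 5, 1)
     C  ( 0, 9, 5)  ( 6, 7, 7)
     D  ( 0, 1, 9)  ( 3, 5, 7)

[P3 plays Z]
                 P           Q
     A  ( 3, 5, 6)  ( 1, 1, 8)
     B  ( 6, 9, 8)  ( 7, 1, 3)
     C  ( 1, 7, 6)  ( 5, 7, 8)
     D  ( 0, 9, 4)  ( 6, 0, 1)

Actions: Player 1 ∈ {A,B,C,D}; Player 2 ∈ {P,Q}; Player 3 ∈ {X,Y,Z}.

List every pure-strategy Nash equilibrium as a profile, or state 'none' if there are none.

(A,P,X): not NE [P1→D gives 6>3]
(A,P,Y): not NE [P2→Q gives 9>6; P3→X gives 7>6]
(A,P,Z): not NE [P1→B gives 6>3; P3→X gives 7>6]
(A,Q,X): not NE [P2→P gives 3>1; P3→Z gives 8>7]
(A,Q,Y): not NE [P1→C gives 6>4; P3→Z gives 8>3]
(A,Q,Z): not NE [P1→B gives 7>1; P2→P gives 5>1]
(B,P,X): NE
(B,P,Y): not NE [P2→Q gives 5>3; P3→X gives 10>2]
(B,P,Z): not NE [P3→X gives 10>8]
(B,Q,X): not NE [P1→C gives 7>0; P2→P gives 5>0]
(B,Q,Y): not NE [P1→C gives 6>5; P3→X gives 6>1]
(B,Q,Z): not NE [P2→P gives 9>1; P3→X gives 6>3]
(C,P,X): not NE [P1→D gives 6>0]
(C,P,Y): not NE [P1→B gives 9>0; P3→Z gives 6>5]
(C,P,Z): not NE [P1→B gives 6>1]
(C,Q,X): not NE [P2→P gives 7>4; P3→Z gives 8>6]
(C,Q,Y): not NE [P2→P gives 9>7; P3→Z gives 8>7]
(C,Q,Z): not NE [P1→B gives 7>5]
(D,P,X): not NE [P2→Q gives 6>2; P3→Y gives 9>0]
(D,P,Y): not NE [P1→B gives 9>0; P2→Q gives 5>1]
(D,P,Z): not NE [P1→B gives 6>0; P3→Y gives 9>4]
(D,Q,X): not NE [P1→C gives 7>4; P3→Y gives 7>4]
(D,Q,Y): not NE [P1→C gives 6>3]
(D,Q,Z): not NE [P1→B gives 7>6; P2→P gives 9>0; P3→Y gives 7>1]

Nash profiles: (B,P,X)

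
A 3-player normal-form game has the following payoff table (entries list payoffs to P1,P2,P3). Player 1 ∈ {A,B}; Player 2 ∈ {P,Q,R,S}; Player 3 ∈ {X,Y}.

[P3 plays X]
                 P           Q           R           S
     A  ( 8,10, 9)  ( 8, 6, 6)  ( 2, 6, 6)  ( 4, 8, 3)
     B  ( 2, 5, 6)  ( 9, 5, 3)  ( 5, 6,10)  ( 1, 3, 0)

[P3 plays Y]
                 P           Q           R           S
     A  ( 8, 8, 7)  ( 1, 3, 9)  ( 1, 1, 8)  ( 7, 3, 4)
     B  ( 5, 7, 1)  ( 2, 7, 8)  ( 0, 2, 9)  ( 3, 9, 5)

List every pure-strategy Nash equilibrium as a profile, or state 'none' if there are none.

NE set: (A,P,X), (B,R,X)

(A,P,X): NE
(A,P,Y): not NE [P3→X gives 9>7]
(A,Q,X): not NE [P1→B gives 9>8; P2→P gives 10>6; P3→Y gives 9>6]
(A,Q,Y): not NE [P1→B gives 2>1; P2→P gives 8>3]
(A,R,X): not NE [P1→B gives 5>2; P2→P gives 10>6; P3→Y gives 8>6]
(A,R,Y): not NE [P2→P gives 8>1]
(A,S,X): not NE [P2→P gives 10>8; P3→Y gives 4>3]
(A,S,Y): not NE [P2→P gives 8>3]
(B,P,X): not NE [P1→A gives 8>2; P2→R gives 6>5]
(B,P,Y): not NE [P1→A gives 8>5; P2→S gives 9>7; P3→X gives 6>1]
(B,Q,X): not NE [P2→R gives 6>5; P3→Y gives 8>3]
(B,Q,Y): not NE [P2→S gives 9>7]
(B,R,X): NE
(B,R,Y): not NE [P1→A gives 1>0; P2→S gives 9>2; P3→X gives 10>9]
(B,S,X): not NE [P1→A gives 4>1; P2→R gives 6>3; P3→Y gives 5>0]
(B,S,Y): not NE [P1→A gives 7>3]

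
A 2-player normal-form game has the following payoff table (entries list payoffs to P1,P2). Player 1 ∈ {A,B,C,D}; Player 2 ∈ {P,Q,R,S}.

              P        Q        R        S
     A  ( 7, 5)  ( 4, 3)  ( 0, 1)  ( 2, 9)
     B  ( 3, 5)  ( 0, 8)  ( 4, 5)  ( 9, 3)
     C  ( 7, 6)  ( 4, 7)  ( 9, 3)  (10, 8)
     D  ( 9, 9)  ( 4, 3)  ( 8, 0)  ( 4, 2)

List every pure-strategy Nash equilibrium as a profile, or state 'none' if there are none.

(A,P): not NE [P1→D gives 9>7; P2→S gives 9>5]
(A,Q): not NE [P2→S gives 9>3]
(A,R): not NE [P1→C gives 9>0; P2→S gives 9>1]
(A,S): not NE [P1→C gives 10>2]
(B,P): not NE [P1→D gives 9>3; P2→Q gives 8>5]
(B,Q): not NE [P1→D gives 4>0]
(B,R): not NE [P1→C gives 9>4; P2→Q gives 8>5]
(B,S): not NE [P1→C gives 10>9; P2→Q gives 8>3]
(C,P): not NE [P1→D gives 9>7; P2→S gives 8>6]
(C,Q): not NE [P2→S gives 8>7]
(C,R): not NE [P2→S gives 8>3]
(C,S): NE
(D,P): NE
(D,Q): not NE [P2→P gives 9>3]
(D,R): not NE [P1→C gives 9>8; P2→P gives 9>0]
(D,S): not NE [P1→C gives 10>4; P2→P gives 9>2]

Nash profiles: (C,S), (D,P)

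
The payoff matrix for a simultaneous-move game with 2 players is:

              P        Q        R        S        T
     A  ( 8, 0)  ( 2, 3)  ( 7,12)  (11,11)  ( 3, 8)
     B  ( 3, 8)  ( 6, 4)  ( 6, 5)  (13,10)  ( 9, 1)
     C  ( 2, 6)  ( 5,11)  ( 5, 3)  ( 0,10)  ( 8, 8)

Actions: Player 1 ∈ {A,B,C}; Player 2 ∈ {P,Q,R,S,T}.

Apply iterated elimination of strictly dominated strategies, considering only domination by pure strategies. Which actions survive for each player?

P1 drop C (B beats it: P:3>2 Q:6>5 R:6>5 S:13>0 T:9>8)
P2 drop P (S beats it: A:11>0 B:10>8)
P2 drop Q (R beats it: A:12>3 B:5>4)
P2 drop T (R beats it: A:12>8 B:5>1)
P1→{A,B} P2→{R,S}

Remaining: P1:{A,B} P2:{R,S}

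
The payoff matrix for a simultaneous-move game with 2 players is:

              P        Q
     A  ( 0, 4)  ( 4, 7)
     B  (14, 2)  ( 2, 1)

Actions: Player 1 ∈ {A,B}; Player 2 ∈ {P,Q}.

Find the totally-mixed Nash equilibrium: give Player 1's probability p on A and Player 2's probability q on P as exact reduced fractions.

p=1/4, q=1/8

P1 indiff ⇒ q·0+(1-q)·4 = q·14+(1-q)·2 ⇒ q(-14) = (1-q)(-2) ⇒ q = 1/8
P2 indiff ⇒ p·4+(1-p)·2 = p·7+(1-p)·1 ⇒ p(-3) = (1-p)(-1) ⇒ p = 1/4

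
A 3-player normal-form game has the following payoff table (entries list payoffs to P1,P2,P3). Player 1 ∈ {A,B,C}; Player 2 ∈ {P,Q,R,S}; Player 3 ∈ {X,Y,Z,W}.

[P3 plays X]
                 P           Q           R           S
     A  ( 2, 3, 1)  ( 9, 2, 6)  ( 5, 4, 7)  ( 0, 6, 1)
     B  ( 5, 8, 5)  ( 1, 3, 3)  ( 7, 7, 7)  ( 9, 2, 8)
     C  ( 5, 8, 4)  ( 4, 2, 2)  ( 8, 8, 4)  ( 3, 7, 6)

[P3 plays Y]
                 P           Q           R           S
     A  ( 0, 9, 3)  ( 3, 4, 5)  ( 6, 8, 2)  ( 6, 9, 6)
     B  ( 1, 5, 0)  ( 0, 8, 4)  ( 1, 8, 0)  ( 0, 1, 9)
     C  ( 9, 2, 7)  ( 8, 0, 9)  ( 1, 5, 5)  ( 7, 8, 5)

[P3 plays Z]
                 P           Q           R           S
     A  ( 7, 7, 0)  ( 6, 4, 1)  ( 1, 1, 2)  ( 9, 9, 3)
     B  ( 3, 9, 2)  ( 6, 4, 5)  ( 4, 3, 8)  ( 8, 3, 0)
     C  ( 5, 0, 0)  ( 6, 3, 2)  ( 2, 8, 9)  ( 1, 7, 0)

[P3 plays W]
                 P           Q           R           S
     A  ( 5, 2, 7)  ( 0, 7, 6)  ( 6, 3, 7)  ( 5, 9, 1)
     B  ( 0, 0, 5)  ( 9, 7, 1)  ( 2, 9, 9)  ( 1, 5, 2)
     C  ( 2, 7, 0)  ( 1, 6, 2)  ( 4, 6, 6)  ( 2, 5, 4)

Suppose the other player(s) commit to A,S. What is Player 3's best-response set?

u_3(X vs A,S) = 1
u_3(Y vs A,S) = 6
u_3(Z vs A,S) = 3
u_3(W vs A,S) = 1
max payoff 6 at {Y}

P3 best: {Y}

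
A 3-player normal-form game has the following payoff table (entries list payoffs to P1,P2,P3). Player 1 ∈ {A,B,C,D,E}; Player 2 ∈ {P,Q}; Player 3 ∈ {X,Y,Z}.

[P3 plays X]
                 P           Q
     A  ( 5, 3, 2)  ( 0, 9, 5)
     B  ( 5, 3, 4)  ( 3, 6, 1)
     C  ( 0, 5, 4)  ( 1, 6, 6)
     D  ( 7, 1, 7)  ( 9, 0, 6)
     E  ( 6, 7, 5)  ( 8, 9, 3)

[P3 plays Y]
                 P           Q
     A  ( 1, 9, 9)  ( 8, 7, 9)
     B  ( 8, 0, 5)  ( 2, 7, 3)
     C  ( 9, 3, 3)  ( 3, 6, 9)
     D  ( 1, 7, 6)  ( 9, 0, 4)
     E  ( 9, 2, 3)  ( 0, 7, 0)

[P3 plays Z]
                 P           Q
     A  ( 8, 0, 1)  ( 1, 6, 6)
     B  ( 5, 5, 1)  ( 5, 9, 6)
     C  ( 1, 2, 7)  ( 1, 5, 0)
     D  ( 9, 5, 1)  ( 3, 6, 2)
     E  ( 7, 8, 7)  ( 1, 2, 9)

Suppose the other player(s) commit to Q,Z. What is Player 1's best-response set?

argmax u_1 = {B}

u_1(A vs Q,Z) = 1
u_1(B vs Q,Z) = 5
u_1(C vs Q,Z) = 1
u_1(D vs Q,Z) = 3
u_1(E vs Q,Z) = 1
max payoff 5 at {B}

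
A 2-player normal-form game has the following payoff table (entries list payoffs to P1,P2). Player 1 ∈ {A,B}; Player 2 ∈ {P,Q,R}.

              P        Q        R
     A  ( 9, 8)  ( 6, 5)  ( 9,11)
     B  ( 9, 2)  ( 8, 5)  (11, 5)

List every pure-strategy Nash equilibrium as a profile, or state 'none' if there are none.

(A,P): not NE [P2→R gives 11>8]
(A,Q): not NE [P1→B gives 8>6; P2→R gives 11>5]
(A,R): not NE [P1→B gives 11>9]
(B,P): not NE [P2→R gives 5>2]
(B,Q): NE
(B,R): NE

PSNE = {(B,Q), (B,R)}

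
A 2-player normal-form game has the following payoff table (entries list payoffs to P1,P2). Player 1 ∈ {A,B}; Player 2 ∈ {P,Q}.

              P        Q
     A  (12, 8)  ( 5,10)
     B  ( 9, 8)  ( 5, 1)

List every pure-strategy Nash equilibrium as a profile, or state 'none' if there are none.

Nash profiles: (A,Q)

(A,P): not NE [P2→Q gives 10>8]
(A,Q): NE
(B,P): not NE [P1→A gives 12>9]
(B,Q): not NE [P2→P gives 8>1]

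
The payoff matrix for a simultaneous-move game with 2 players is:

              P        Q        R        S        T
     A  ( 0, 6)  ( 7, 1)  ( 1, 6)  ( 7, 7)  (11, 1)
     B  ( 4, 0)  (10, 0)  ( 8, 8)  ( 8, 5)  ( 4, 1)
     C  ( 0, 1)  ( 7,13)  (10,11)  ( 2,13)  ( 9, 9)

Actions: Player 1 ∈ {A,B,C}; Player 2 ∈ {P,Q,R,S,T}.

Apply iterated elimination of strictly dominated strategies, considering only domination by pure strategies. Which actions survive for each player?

IESDS → P1:{B,C} P2:{Q,R,S}

P2 drop P (S beats it: A:7>6 B:5>0 C:13>1)
P2 drop T (R beats it: A:6>1 B:8>1 C:11>9)
P1 drop A (B beats it: Q:10>7 R:8>1 S:8>7)
P1→{B,C} P2→{Q,R,S}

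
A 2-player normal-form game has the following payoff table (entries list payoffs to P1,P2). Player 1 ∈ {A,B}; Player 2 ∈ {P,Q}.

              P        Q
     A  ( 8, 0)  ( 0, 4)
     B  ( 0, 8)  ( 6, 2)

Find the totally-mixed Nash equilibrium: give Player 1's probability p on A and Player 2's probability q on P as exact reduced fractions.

p=3/5, q=3/7

P1 indiff ⇒ q·8+(1-q)·0 = q·0+(1-q)·6 ⇒ q(8) = (1-q)(6) ⇒ q = 3/7
P2 indiff ⇒ p·0+(1-p)·8 = p·4+(1-p)·2 ⇒ p(-4) = (1-p)(-6) ⇒ p = 3/5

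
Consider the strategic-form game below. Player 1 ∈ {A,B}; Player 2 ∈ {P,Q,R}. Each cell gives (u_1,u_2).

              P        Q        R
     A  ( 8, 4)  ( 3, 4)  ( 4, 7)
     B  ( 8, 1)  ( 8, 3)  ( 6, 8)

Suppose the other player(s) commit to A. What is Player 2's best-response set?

argmax u_2 = {R}

u_2(P vs A) = 4
u_2(Q vs A) = 4
u_2(R vs A) = 7
max payoff 7 at {R}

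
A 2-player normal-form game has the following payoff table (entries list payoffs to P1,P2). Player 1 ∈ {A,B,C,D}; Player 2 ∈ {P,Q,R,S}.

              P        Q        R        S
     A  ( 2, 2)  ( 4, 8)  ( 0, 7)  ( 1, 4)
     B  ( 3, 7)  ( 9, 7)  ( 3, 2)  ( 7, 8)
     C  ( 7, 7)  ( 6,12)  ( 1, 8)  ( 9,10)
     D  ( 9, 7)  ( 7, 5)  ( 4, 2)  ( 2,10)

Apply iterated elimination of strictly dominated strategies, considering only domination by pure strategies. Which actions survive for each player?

P1 drop A (B beats it: P:3>2 Q:9>4 R:3>0 S:7>1)
P2 drop P (S beats it: B:8>7 C:10>7 D:10>7)
P2 drop R (Q beats it: B:7>2 C:12>8 D:5>2)
P1 drop D (B beats it: Q:9>7 S:7>2)
P1→{B,C} P2→{Q,S}

IESDS → P1:{B,C} P2:{Q,S}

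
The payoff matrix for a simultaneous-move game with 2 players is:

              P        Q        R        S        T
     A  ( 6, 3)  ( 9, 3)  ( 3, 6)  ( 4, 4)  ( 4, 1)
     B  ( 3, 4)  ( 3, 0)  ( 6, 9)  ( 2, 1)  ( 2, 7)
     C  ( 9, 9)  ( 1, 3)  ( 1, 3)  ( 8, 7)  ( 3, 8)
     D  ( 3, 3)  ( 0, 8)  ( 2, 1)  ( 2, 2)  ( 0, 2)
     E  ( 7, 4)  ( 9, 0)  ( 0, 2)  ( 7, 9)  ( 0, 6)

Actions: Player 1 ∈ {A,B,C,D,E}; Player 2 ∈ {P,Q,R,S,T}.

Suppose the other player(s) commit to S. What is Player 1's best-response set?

u_1(A vs S) = 4
u_1(B vs S) = 2
u_1(C vs S) = 8
u_1(D vs S) = 2
u_1(E vs S) = 7
max payoff 8 at {C}

argmax u_1 = {C}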